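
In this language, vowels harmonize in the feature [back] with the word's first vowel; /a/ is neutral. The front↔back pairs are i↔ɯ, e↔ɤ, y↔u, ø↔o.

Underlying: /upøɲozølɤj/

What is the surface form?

[upoɲozolɤj]

/ø/ harmonizes with /u/ ([+back]) → [o]
/ø/ harmonizes with /u/ ([+back]) → [o]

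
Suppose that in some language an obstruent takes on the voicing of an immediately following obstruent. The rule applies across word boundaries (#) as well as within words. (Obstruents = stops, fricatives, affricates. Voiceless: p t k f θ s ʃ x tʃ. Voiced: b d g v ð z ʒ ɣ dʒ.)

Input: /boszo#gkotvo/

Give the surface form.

[bozzo#kkodvo]

/s/ before /z/ (voiced) → [z]
/g/ before /k/ (voiceless) → [k]
/t/ before /v/ (voiced) → [d]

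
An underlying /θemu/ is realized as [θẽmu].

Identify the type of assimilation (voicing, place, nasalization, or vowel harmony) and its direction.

/e/→[ẽ].
Each target copies a feature from the following segment, so the direction is regressive.

nasalization, regressive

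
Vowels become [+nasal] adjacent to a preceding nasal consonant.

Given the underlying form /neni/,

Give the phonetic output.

/e/ after nasal /n/ → [ẽ]
/i/ after nasal /n/ → [ĩ]

[nẽnĩ]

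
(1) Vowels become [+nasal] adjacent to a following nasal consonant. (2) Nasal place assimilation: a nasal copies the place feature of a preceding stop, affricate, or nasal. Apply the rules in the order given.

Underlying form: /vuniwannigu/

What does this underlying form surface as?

Rule 1: /u/ before nasal /n/ → [ũ]
Rule 1: /a/ before nasal /n/ → [ã]
After rule 1: vũniwãnnigu
Rule 2: no segment meets the rule's conditions; no change.

[vũniwãnnigu]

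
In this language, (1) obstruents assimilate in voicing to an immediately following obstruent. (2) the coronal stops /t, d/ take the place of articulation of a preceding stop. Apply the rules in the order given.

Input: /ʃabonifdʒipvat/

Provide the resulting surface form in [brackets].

Rule 1: /f/ before /dʒ/ (voiced) → [v]
Rule 1: /p/ before /v/ (voiced) → [b]
After rule 1: ʃabonivdʒibvat
Rule 2: no segment meets the rule's conditions; no change.

[ʃabonivdʒibvat]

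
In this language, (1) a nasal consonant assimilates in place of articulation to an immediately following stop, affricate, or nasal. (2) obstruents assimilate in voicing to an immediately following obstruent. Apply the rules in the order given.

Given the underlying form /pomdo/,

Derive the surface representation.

[pondo]

Rule 1: /m/ before /d/ (alveolar) → [n]
After rule 1: pondo
Rule 2: no segment meets the rule's conditions; no change.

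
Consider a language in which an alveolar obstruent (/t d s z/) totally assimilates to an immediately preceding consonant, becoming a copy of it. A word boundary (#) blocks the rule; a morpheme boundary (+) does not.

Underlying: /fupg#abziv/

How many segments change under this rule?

/z/ after /b/ → [b] (total assimilation)
1 segment changes.

1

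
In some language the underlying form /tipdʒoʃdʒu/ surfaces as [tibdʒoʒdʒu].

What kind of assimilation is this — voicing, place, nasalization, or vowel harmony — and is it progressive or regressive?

voicing assimilation, regressive

/p/→[b] /ʃ/→[ʒ].
Each target copies a feature from the following segment, so the direction is regressive.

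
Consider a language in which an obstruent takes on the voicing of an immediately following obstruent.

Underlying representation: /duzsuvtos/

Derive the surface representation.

[dussuftos]

/z/ before /s/ (voiceless) → [s]
/v/ before /t/ (voiceless) → [f]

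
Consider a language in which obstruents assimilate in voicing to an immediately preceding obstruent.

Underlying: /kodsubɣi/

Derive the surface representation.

/s/ after /d/ (voiced) → [z]

[kodzubɣi]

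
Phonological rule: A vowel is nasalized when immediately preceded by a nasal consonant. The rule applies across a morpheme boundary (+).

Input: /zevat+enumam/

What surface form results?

[zevat+enũmãm]

/u/ after nasal /n/ → [ũ]
/a/ after nasal /m/ → [ã]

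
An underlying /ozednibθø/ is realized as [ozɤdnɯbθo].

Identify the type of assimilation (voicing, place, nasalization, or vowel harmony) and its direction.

/e/→[ɤ] /i/→[ɯ] /ø/→[o].
Vowels agree with the first vowel, so the harmony is progressive.

vowel harmony, progressive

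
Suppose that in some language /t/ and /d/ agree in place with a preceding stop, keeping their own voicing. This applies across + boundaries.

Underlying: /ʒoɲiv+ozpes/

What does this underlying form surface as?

[ʒoɲiv+ozpes]

no segment meets the rule's conditions; no change.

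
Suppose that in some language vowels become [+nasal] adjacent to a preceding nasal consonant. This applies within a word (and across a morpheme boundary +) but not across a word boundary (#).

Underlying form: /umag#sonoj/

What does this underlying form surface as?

/a/ after nasal /m/ → [ã]
/o/ after nasal /n/ → [õ]

[umãg#sonõj]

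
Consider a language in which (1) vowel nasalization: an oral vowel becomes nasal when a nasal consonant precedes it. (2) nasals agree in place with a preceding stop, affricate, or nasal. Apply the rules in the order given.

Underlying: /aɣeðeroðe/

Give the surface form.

Rule 1: no segment meets the rule's conditions; no change.
After rule 1: aɣeðeroðe
Rule 2: no segment meets the rule's conditions; no change.

[aɣeðeroðe]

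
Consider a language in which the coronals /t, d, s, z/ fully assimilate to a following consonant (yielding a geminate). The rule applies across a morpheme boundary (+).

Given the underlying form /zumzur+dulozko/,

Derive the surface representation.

[zumzur+dulokko]

/z/ before /k/ → [k] (total assimilation)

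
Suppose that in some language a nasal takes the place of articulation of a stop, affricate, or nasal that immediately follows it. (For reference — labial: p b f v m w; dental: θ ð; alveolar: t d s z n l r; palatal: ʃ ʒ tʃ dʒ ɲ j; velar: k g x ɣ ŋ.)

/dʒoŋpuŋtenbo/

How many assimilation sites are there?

3

/ŋ/ before /p/ (labial) → [m]
/ŋ/ before /t/ (alveolar) → [n]
/n/ before /b/ (labial) → [m]
3 segments change.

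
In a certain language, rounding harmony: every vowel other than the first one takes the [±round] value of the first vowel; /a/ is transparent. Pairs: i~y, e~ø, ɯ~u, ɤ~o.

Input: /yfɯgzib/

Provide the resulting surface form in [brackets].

[yfugzyb]

/ɯ/ harmonizes with /y/ ([+round]) → [u]
/i/ harmonizes with /y/ ([+round]) → [y]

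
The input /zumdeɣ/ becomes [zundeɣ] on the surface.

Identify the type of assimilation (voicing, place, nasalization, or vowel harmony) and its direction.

/m/→[n].
Each target copies a feature from the following segment, so the direction is regressive.

place assimilation, regressive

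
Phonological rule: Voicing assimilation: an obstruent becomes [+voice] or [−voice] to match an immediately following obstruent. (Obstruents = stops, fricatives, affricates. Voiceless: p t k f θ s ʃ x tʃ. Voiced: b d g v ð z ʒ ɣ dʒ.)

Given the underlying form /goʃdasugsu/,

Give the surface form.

/ʃ/ before /d/ (voiced) → [ʒ]
/g/ before /s/ (voiceless) → [k]

[goʒdasuksu]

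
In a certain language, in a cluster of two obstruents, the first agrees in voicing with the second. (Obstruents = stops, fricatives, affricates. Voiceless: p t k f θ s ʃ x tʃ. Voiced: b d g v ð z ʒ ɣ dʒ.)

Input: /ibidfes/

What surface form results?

[ibitfes]

/d/ before /f/ (voiceless) → [t]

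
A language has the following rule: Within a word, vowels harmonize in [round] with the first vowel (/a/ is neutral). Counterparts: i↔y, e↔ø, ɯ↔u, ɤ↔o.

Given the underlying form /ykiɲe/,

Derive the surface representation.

/i/ harmonizes with /y/ ([+round]) → [y]
/e/ harmonizes with /y/ ([+round]) → [ø]

[ykyɲø]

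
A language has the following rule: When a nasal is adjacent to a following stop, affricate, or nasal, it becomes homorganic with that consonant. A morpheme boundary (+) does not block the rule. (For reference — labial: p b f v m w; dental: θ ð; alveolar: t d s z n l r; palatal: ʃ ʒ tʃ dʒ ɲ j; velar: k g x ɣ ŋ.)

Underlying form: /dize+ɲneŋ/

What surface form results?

/ɲ/ before /n/ (alveolar) → [n]

[dize+nneŋ]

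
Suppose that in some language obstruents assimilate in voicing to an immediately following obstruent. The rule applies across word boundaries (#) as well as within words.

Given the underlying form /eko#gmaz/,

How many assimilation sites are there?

0

No segment meets the rule's conditions.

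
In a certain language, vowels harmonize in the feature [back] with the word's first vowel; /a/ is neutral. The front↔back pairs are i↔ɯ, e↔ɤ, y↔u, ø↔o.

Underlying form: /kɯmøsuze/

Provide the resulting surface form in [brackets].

/ø/ harmonizes with /ɯ/ ([+back]) → [o]
/e/ harmonizes with /ɯ/ ([+back]) → [ɤ]

[kɯmosuzɤ]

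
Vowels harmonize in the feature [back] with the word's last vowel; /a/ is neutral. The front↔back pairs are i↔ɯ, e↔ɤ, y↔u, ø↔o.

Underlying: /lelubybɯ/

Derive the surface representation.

/e/ harmonizes with /ɯ/ ([+back]) → [ɤ]
/y/ harmonizes with /ɯ/ ([+back]) → [u]

[lɤlububɯ]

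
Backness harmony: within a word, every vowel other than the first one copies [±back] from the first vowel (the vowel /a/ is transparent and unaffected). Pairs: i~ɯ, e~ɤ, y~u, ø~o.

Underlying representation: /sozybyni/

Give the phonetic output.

/y/ harmonizes with /o/ ([+back]) → [u]
/y/ harmonizes with /o/ ([+back]) → [u]
/i/ harmonizes with /o/ ([+back]) → [ɯ]

[sozubunɯ]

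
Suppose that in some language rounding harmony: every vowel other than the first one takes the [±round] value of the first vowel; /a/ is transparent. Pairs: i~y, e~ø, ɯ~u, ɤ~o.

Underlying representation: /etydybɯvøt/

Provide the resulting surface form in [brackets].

/y/ harmonizes with /e/ ([-round]) → [i]
/y/ harmonizes with /e/ ([-round]) → [i]
/ø/ harmonizes with /e/ ([-round]) → [e]

[etidibɯvet]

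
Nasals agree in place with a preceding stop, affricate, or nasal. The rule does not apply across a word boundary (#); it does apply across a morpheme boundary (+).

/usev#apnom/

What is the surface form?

[usev#apmom]

/n/ after /p/ (labial) → [m]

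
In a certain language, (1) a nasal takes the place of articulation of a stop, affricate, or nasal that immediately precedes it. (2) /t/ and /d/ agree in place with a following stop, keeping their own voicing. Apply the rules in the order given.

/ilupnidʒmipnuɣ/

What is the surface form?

Rule 1: /n/ after /p/ (labial) → [m]
Rule 1: /m/ after /dʒ/ (palatal) → [ɲ]
Rule 1: /n/ after /p/ (labial) → [m]
After rule 1: ilupmidʒɲipmuɣ
Rule 2: no segment meets the rule's conditions; no change.

[ilupmidʒɲipmuɣ]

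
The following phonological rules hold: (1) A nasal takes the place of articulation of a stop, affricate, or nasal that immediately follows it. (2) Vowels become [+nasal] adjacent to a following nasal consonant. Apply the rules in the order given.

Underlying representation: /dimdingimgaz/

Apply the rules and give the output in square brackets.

[dĩndĩŋgĩŋgaz]

Rule 1: /m/ before /d/ (alveolar) → [n]
Rule 1: /n/ before /g/ (velar) → [ŋ]
Rule 1: /m/ before /g/ (velar) → [ŋ]
After rule 1: dindiŋgiŋgaz
Rule 2: /i/ before nasal /n/ → [ĩ]
Rule 2: /i/ before nasal /ŋ/ → [ĩ]
Rule 2: /i/ before nasal /ŋ/ → [ĩ]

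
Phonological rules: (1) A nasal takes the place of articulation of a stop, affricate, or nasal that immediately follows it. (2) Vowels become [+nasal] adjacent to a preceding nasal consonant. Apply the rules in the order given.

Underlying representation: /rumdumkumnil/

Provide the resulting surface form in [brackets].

Rule 1: /m/ before /d/ (alveolar) → [n]
Rule 1: /m/ before /k/ (velar) → [ŋ]
Rule 1: /m/ before /n/ (alveolar) → [n]
After rule 1: runduŋkunnil
Rule 2: /i/ after nasal /n/ → [ĩ]

[runduŋkunnĩl]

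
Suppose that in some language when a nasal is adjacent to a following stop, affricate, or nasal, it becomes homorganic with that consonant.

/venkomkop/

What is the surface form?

[veŋkoŋkop]

/n/ before /k/ (velar) → [ŋ]
/m/ before /k/ (velar) → [ŋ]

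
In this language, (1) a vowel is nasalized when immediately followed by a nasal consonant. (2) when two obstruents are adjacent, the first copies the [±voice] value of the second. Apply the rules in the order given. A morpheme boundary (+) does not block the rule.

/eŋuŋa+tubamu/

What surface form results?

Rule 1: /e/ before nasal /ŋ/ → [ẽ]
Rule 1: /u/ before nasal /ŋ/ → [ũ]
Rule 1: /a/ before nasal /m/ → [ã]
After rule 1: ẽŋũŋa+tubãmu
Rule 2: no segment meets the rule's conditions; no change.

[ẽŋũŋa+tubãmu]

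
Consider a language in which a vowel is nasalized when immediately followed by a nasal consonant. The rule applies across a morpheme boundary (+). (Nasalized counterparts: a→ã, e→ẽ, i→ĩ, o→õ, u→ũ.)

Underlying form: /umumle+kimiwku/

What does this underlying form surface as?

/u/ before nasal /m/ → [ũ]
/u/ before nasal /m/ → [ũ]
/i/ before nasal /m/ → [ĩ]

[ũmũmle+kĩmiwku]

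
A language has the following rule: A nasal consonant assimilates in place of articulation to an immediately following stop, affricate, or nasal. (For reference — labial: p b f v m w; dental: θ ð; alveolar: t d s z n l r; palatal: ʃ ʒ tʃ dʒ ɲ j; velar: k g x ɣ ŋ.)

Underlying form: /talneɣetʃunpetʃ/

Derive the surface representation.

[talneɣetʃumpetʃ]

/n/ before /p/ (labial) → [m]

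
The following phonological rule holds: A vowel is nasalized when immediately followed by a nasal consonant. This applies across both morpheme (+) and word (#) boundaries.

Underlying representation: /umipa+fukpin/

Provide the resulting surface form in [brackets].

/u/ before nasal /m/ → [ũ]
/i/ before nasal /n/ → [ĩ]

[ũmipa+fukpĩn]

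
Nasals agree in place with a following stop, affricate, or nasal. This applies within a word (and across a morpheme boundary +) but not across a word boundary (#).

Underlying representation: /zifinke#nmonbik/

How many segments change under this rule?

/n/ before /k/ (velar) → [ŋ]
/n/ before /m/ (labial) → [m]
/n/ before /b/ (labial) → [m]
3 segments change.

3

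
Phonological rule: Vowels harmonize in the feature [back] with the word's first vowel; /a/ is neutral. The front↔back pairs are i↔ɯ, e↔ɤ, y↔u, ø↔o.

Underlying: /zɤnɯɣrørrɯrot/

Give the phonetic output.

[zɤnɯɣrorrɯrot]

/ø/ harmonizes with /ɤ/ ([+back]) → [o]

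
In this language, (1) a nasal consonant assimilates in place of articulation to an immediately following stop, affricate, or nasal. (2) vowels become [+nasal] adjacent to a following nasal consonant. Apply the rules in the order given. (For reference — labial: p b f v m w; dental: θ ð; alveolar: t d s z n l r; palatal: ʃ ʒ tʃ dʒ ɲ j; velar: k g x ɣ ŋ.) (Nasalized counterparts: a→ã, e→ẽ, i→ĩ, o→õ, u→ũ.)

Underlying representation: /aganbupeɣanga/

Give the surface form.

[agãmbupeɣãŋga]

Rule 1: /n/ before /b/ (labial) → [m]
Rule 1: /n/ before /g/ (velar) → [ŋ]
After rule 1: agambupeɣaŋga
Rule 2: /a/ before nasal /m/ → [ã]
Rule 2: /a/ before nasal /ŋ/ → [ã]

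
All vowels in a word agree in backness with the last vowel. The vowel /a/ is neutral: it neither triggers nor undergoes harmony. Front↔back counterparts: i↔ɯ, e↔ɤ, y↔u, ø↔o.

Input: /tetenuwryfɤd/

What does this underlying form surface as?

[tɤtɤnuwrufɤd]

/e/ harmonizes with /ɤ/ ([+back]) → [ɤ]
/e/ harmonizes with /ɤ/ ([+back]) → [ɤ]
/y/ harmonizes with /ɤ/ ([+back]) → [u]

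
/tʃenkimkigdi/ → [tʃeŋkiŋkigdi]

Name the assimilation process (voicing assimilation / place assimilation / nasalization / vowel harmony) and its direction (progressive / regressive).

place assimilation, regressive

/n/→[ŋ] /m/→[ŋ].
Each target copies a feature from the following segment, so the direction is regressive.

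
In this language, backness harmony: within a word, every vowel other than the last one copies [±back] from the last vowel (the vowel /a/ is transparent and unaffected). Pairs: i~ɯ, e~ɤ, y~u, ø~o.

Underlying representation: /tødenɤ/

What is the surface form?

[todɤnɤ]

/ø/ harmonizes with /ɤ/ ([+back]) → [o]
/e/ harmonizes with /ɤ/ ([+back]) → [ɤ]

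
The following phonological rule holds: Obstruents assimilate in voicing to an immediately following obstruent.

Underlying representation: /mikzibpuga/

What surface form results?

/k/ before /z/ (voiced) → [g]
/b/ before /p/ (voiceless) → [p]

[migzippuga]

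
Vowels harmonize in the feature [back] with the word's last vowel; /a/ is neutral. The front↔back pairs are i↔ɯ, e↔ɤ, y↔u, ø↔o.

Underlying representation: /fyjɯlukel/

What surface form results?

[fyjilykel]

/ɯ/ harmonizes with /e/ ([-back]) → [i]
/u/ harmonizes with /e/ ([-back]) → [y]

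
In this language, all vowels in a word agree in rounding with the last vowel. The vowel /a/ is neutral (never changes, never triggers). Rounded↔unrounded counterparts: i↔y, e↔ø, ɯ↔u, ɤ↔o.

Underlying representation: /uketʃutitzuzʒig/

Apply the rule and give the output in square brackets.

[ɯketʃɯtitzɯzʒig]

/u/ harmonizes with /i/ ([-round]) → [ɯ]
/u/ harmonizes with /i/ ([-round]) → [ɯ]
/u/ harmonizes with /i/ ([-round]) → [ɯ]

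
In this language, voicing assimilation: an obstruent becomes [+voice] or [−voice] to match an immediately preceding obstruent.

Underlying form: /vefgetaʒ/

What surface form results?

/g/ after /f/ (voiceless) → [k]

[vefketaʒ]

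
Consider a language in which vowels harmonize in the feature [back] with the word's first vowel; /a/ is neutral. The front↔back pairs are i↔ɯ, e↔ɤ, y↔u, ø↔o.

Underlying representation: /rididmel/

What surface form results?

no segment meets the rule's conditions; no change.

[rididmel]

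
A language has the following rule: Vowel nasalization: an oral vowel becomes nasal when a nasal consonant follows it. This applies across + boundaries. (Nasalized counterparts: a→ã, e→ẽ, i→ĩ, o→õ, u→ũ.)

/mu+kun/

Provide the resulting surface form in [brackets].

/u/ before nasal /n/ → [ũ]

[mu+kũn]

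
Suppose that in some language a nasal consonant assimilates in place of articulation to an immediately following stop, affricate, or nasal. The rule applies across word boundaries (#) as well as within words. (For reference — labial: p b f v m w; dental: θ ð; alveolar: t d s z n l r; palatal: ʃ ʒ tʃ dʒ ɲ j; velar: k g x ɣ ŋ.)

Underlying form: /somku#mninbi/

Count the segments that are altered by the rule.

3

/m/ before /k/ (velar) → [ŋ]
/m/ before /n/ (alveolar) → [n]
/n/ before /b/ (labial) → [m]
3 segments change.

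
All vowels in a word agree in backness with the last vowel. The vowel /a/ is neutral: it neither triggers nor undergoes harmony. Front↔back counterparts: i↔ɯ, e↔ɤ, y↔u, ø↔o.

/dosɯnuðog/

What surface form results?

no segment meets the rule's conditions; no change.

[dosɯnuðog]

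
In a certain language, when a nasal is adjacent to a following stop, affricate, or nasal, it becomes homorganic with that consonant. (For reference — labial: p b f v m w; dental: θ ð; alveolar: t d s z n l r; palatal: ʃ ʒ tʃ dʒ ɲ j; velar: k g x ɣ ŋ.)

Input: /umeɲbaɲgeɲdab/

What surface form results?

/ɲ/ before /b/ (labial) → [m]
/ɲ/ before /g/ (velar) → [ŋ]
/ɲ/ before /d/ (alveolar) → [n]

[umembaŋgendab]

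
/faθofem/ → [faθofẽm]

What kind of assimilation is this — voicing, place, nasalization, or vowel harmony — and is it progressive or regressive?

nasalization, regressive

/e/→[ẽ].
Each target copies a feature from the following segment, so the direction is regressive.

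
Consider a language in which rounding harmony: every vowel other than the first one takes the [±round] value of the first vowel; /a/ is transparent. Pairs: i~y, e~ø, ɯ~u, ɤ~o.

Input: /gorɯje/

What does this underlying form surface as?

[gorujø]

/ɯ/ harmonizes with /o/ ([+round]) → [u]
/e/ harmonizes with /o/ ([+round]) → [ø]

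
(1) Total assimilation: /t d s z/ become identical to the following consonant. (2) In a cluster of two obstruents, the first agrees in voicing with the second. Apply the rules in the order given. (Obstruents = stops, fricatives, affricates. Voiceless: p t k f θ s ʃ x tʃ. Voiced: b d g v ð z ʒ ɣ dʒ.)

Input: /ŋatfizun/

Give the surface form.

Rule 1: /t/ before /f/ → [f] (total assimilation)
After rule 1: ŋaffizun
Rule 2: no segment meets the rule's conditions; no change.

[ŋaffizun]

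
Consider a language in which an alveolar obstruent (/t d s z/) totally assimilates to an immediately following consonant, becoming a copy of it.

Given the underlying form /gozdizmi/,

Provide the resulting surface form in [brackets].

[goddimmi]

/z/ before /d/ → [d] (total assimilation)
/z/ before /m/ → [m] (total assimilation)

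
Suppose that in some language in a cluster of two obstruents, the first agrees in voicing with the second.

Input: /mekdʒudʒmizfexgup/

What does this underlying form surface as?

/k/ before /dʒ/ (voiced) → [g]
/z/ before /f/ (voiceless) → [s]
/x/ before /g/ (voiced) → [ɣ]

[megdʒudʒmisfeɣgup]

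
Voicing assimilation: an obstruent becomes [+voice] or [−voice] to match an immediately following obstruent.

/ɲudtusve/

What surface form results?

[ɲuttuzve]

/d/ before /t/ (voiceless) → [t]
/s/ before /v/ (voiced) → [z]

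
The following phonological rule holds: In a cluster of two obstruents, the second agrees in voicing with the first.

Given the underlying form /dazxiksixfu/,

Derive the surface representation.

/x/ after /z/ (voiced) → [ɣ]

[dazɣiksixfu]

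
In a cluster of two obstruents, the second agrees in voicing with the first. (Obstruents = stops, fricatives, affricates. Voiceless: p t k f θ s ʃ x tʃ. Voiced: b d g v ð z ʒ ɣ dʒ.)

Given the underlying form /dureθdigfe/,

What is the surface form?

[dureθtigve]

/d/ after /θ/ (voiceless) → [t]
/f/ after /g/ (voiced) → [v]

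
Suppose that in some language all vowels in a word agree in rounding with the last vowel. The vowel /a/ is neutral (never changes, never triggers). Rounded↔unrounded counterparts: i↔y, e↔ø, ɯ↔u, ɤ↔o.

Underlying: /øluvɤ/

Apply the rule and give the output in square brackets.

[elɯvɤ]

/ø/ harmonizes with /ɤ/ ([-round]) → [e]
/u/ harmonizes with /ɤ/ ([-round]) → [ɯ]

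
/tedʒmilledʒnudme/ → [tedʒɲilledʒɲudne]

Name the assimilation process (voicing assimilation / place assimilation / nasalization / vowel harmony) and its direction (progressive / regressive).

/m/→[ɲ] /n/→[ɲ] /m/→[n].
Each target copies a feature from the preceding segment, so the direction is progressive.

place assimilation, progressive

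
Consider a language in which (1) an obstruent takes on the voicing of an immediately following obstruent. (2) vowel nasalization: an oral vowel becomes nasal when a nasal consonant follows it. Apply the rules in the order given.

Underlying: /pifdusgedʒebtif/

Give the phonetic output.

Rule 1: /f/ before /d/ (voiced) → [v]
Rule 1: /s/ before /g/ (voiced) → [z]
Rule 1: /b/ before /t/ (voiceless) → [p]
After rule 1: pivduzgedʒeptif
Rule 2: no segment meets the rule's conditions; no change.

[pivduzgedʒeptif]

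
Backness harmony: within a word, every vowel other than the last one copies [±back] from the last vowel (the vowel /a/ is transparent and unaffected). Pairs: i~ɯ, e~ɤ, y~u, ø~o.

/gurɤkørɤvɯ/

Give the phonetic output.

[gurɤkorɤvɯ]

/ø/ harmonizes with /ɯ/ ([+back]) → [o]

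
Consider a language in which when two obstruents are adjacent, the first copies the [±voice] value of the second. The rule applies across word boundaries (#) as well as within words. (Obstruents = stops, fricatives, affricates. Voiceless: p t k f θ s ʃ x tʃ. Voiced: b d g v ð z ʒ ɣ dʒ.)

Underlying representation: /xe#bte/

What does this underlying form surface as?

/b/ before /t/ (voiceless) → [p]

[xe#pte]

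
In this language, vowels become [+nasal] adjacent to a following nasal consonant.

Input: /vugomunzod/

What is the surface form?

[vugõmũnzod]

/o/ before nasal /m/ → [õ]
/u/ before nasal /n/ → [ũ]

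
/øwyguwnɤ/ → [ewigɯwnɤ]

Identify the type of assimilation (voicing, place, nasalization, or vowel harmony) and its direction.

/ø/→[e] /y/→[i] /u/→[ɯ].
Vowels agree with the last vowel, so the harmony is regressive.

vowel harmony, regressive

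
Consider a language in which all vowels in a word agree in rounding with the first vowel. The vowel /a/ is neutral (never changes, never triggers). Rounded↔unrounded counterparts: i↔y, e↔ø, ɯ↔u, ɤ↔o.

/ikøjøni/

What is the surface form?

/ø/ harmonizes with /i/ ([-round]) → [e]
/ø/ harmonizes with /i/ ([-round]) → [e]

[ikejeni]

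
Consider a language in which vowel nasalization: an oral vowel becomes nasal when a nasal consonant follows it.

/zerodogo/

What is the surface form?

[zerodogo]

no segment meets the rule's conditions; no change.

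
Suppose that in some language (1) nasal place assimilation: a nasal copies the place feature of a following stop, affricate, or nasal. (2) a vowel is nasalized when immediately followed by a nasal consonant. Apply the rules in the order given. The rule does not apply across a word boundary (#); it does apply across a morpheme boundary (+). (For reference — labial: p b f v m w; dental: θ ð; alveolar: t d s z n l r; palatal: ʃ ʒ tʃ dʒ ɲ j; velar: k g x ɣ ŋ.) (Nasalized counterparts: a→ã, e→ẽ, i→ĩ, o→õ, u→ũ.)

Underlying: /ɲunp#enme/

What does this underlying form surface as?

[ɲũmp#ẽmme]

Rule 1: /n/ before /p/ (labial) → [m]
Rule 1: /n/ before /m/ (labial) → [m]
After rule 1: ɲump#emme
Rule 2: /u/ before nasal /m/ → [ũ]
Rule 2: /e/ before nasal /m/ → [ẽ]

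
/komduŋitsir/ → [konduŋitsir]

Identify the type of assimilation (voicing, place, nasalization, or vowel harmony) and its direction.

place assimilation, regressive

/m/→[n].
Each target copies a feature from the following segment, so the direction is regressive.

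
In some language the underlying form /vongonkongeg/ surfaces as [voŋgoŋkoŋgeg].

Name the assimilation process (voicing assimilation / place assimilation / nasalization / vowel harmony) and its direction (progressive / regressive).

place assimilation, regressive

/n/→[ŋ] /n/→[ŋ] /n/→[ŋ].
Each target copies a feature from the following segment, so the direction is regressive.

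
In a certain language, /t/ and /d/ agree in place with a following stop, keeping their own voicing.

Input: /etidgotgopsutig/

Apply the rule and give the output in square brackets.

/d/ before /g/ (velar) → [g]
/t/ before /g/ (velar) → [k]

[etiggokgopsutig]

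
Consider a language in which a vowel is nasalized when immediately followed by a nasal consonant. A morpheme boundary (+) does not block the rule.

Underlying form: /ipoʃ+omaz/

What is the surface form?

[ipoʃ+õmaz]

/o/ before nasal /m/ → [õ]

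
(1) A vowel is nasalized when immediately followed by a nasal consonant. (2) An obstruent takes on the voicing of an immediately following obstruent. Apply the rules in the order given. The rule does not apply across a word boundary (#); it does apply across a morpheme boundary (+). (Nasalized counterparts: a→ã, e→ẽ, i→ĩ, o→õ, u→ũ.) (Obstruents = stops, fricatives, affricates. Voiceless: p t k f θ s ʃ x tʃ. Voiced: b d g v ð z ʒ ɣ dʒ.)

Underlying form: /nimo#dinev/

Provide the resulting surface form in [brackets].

[nĩmo#dĩnev]

Rule 1: /i/ before nasal /m/ → [ĩ]
Rule 1: /i/ before nasal /n/ → [ĩ]
After rule 1: nĩmo#dĩnev
Rule 2: no segment meets the rule's conditions; no change.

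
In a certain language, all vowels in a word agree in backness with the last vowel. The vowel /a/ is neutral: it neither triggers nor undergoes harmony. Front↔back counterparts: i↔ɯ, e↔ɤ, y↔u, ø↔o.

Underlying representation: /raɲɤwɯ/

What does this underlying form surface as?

no segment meets the rule's conditions; no change.

[raɲɤwɯ]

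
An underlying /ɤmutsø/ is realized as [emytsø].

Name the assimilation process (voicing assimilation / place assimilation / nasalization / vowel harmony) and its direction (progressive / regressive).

vowel harmony, regressive

/ɤ/→[e] /u/→[y].
Vowels agree with the last vowel, so the harmony is regressive.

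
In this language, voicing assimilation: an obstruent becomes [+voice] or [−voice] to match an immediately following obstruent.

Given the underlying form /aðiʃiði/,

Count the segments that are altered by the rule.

No segment meets the rule's conditions.

0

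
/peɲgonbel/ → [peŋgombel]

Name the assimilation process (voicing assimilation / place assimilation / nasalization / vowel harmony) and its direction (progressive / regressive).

place assimilation, regressive

/ɲ/→[ŋ] /n/→[m].
Each target copies a feature from the following segment, so the direction is regressive.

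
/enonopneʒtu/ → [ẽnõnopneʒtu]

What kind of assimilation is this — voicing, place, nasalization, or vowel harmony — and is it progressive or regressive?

/e/→[ẽ] /o/→[õ].
Each target copies a feature from the following segment, so the direction is regressive.

nasalization, regressive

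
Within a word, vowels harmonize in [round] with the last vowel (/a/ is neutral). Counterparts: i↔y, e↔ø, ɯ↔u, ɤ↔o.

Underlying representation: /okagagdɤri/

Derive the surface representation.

[ɤkagagdɤri]

/o/ harmonizes with /i/ ([-round]) → [ɤ]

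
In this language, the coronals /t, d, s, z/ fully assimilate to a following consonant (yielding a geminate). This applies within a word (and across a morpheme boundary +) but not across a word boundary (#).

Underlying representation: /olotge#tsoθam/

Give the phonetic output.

[ologge#ssoθam]

/t/ before /g/ → [g] (total assimilation)
/t/ before /s/ → [s] (total assimilation)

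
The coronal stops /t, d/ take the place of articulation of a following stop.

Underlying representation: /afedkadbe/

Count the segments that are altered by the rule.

2

/d/ before /k/ (velar) → [g]
/d/ before /b/ (labial) → [b]
2 segments change.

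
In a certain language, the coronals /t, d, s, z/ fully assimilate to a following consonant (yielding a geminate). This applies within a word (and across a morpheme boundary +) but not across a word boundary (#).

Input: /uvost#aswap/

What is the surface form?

/s/ before /t/ → [t] (total assimilation)
/s/ before /w/ → [w] (total assimilation)

[uvott#awwap]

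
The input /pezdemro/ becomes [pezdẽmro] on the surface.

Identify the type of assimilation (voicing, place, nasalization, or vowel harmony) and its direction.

nasalization, regressive

/e/→[ẽ].
Each target copies a feature from the following segment, so the direction is regressive.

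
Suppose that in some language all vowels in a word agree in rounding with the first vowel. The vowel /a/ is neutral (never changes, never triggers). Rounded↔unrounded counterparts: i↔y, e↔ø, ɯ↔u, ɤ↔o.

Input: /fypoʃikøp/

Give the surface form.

[fypoʃykøp]

/i/ harmonizes with /y/ ([+round]) → [y]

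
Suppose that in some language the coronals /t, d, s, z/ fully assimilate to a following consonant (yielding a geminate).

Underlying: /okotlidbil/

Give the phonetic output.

[okollibbil]

/t/ before /l/ → [l] (total assimilation)
/d/ before /b/ → [b] (total assimilation)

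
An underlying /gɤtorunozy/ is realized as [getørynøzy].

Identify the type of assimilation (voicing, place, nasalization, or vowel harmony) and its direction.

vowel harmony, regressive

/ɤ/→[e] /o/→[ø] /u/→[y] /o/→[ø].
Vowels agree with the last vowel, so the harmony is regressive.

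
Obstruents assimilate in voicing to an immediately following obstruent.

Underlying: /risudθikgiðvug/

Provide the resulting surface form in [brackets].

/d/ before /θ/ (voiceless) → [t]
/k/ before /g/ (voiced) → [g]

[risutθiggiðvug]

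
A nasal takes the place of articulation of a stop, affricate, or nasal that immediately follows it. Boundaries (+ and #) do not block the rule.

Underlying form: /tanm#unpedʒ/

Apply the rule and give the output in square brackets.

/n/ before /m/ (labial) → [m]
/n/ before /p/ (labial) → [m]

[tamm#umpedʒ]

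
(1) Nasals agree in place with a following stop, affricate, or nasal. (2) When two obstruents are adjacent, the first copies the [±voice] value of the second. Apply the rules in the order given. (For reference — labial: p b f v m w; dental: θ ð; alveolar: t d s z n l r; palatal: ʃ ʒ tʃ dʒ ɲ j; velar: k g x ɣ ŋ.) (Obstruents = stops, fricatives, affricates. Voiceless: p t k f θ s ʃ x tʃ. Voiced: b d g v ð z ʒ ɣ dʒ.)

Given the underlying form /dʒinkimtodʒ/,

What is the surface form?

Rule 1: /n/ before /k/ (velar) → [ŋ]
Rule 1: /m/ before /t/ (alveolar) → [n]
After rule 1: dʒiŋkintodʒ
Rule 2: no segment meets the rule's conditions; no change.

[dʒiŋkintodʒ]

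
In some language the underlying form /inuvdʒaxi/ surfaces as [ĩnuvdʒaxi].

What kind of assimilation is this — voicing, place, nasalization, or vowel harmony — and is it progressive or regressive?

nasalization, regressive

/i/→[ĩ].
Each target copies a feature from the following segment, so the direction is regressive.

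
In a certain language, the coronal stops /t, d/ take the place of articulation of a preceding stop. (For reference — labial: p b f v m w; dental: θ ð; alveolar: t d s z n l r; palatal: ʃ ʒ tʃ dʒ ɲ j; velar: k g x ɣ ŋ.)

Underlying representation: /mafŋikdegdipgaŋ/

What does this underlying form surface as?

[mafŋikgeggipgaŋ]

/d/ after /k/ (velar) → [g]
/d/ after /g/ (velar) → [g]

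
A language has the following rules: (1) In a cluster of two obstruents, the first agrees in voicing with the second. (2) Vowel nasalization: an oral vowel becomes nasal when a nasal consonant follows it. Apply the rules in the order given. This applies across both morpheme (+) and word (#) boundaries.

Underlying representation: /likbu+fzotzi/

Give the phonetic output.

Rule 1: /k/ before /b/ (voiced) → [g]
Rule 1: /f/ before /z/ (voiced) → [v]
Rule 1: /t/ before /z/ (voiced) → [d]
After rule 1: ligbu+vzodzi
Rule 2: no segment meets the rule's conditions; no change.

[ligbu+vzodzi]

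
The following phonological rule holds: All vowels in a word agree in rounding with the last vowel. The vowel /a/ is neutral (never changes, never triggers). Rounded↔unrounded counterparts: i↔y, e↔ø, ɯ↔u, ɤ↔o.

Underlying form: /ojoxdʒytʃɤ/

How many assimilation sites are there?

/o/ harmonizes with /ɤ/ ([-round]) → [ɤ]
/o/ harmonizes with /ɤ/ ([-round]) → [ɤ]
/y/ harmonizes with /ɤ/ ([-round]) → [i]
3 segments change.

3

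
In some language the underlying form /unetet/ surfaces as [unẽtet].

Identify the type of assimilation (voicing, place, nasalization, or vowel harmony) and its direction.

nasalization, progressive

/e/→[ẽ].
Each target copies a feature from the preceding segment, so the direction is progressive.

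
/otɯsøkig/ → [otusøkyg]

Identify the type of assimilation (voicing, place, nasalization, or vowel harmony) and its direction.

/ɯ/→[u] /i/→[y].
Vowels agree with the first vowel, so the harmony is progressive.

vowel harmony, progressive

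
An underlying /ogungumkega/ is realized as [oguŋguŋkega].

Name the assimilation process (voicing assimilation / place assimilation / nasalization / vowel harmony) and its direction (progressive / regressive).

/n/→[ŋ] /m/→[ŋ].
Each target copies a feature from the following segment, so the direction is regressive.

place assimilation, regressive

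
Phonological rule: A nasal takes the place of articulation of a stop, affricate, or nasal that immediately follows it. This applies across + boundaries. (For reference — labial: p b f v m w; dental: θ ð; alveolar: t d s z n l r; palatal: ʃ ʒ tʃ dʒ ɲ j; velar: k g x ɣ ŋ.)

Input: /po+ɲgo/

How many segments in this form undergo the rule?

/ɲ/ before /g/ (velar) → [ŋ]
1 segment changes.

1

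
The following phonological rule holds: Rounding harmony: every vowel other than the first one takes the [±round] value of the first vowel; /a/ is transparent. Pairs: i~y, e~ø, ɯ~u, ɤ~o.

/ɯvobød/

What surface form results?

/o/ harmonizes with /ɯ/ ([-round]) → [ɤ]
/ø/ harmonizes with /ɯ/ ([-round]) → [e]

[ɯvɤbed]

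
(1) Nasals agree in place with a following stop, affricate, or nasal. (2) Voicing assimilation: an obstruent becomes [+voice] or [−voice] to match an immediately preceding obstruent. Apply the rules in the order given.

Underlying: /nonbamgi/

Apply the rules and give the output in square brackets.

[nombaŋgi]

Rule 1: /n/ before /b/ (labial) → [m]
Rule 1: /m/ before /g/ (velar) → [ŋ]
After rule 1: nombaŋgi
Rule 2: no segment meets the rule's conditions; no change.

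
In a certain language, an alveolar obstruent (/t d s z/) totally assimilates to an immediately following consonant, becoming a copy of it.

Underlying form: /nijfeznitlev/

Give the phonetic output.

[nijfennillev]

/z/ before /n/ → [n] (total assimilation)
/t/ before /l/ → [l] (total assimilation)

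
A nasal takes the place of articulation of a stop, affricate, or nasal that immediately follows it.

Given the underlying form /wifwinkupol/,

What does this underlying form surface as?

[wifwiŋkupol]

/n/ before /k/ (velar) → [ŋ]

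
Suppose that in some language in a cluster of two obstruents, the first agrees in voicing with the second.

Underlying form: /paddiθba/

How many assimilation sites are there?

1

/θ/ before /b/ (voiced) → [ð]
1 segment changes.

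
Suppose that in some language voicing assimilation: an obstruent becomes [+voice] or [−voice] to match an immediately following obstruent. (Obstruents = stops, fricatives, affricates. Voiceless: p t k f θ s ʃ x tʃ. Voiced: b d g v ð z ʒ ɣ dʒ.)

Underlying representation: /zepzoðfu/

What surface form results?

/p/ before /z/ (voiced) → [b]
/ð/ before /f/ (voiceless) → [θ]

[zebzoθfu]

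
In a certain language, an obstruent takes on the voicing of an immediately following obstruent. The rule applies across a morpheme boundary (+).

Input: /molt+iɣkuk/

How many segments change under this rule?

/ɣ/ before /k/ (voiceless) → [x]
1 segment changes.

1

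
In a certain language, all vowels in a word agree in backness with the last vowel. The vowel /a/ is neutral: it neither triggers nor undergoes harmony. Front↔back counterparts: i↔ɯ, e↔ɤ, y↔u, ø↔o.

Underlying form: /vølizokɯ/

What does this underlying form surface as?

/ø/ harmonizes with /ɯ/ ([+back]) → [o]
/i/ harmonizes with /ɯ/ ([+back]) → [ɯ]

[volɯzokɯ]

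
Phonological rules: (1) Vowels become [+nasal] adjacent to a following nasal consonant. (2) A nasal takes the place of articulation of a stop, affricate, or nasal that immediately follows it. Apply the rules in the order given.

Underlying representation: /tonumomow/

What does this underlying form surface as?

[tõnũmõmow]

Rule 1: /o/ before nasal /n/ → [õ]
Rule 1: /u/ before nasal /m/ → [ũ]
Rule 1: /o/ before nasal /m/ → [õ]
After rule 1: tõnũmõmow
Rule 2: no segment meets the rule's conditions; no change.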